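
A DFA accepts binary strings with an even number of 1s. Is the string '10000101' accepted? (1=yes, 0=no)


DFA has 2 states: q_even (start, accept=yes) and q_odd
Processing string '10000101' character by character:
  Position 0: read '1', 1-count=1 -> q_odd
  Position 1: read '0', 1-count=1 -> q_odd (no change)
  Position 2: read '0', 1-count=1 -> q_odd (no change)
  Position 3: read '0', 1-count=1 -> q_odd (no change)
  Position 4: read '0', 1-count=1 -> q_odd (no change)
  Position 5: read '1', 1-count=2 -> q_even
  Position 6: read '0', 1-count=2 -> q_even (no change)
  Position 7: read '1', 1-count=3 -> q_odd
Final state: q_odd, total 1s = 3 (odd); the DFA requires an even count -> reject

0


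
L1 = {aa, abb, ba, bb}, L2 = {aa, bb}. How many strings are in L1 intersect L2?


L1 = {aa, abb, ba, bb}
L2 = {aa, bb}
Checking each string in L1 against L2:
  'aa': in L2? Yes
  'abb': in L2? No
  'ba': in L2? No
  'bb': in L2? Yes
Intersection = {aa, bb}
|L1 ∩ L2| = 2

2


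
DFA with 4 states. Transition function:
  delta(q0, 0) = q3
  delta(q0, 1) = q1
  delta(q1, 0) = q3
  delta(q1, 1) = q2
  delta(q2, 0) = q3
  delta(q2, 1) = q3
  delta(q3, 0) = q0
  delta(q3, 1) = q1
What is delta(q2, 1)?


Looking up transition function:
delta(q2, 1) in the table
Row: q2, Column: 1
Result: q3

q3


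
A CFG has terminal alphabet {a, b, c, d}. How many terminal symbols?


Terminal symbols: a, b, c, d
Counting each: a (#1), b (#2), c (#3), d (#4)
Total = 4

4


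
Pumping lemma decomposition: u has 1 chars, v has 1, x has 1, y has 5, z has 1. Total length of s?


|s| = |u| + |v| + |x| + |y| + |z|
= 1 + 1 + 1 + 5 + 1
= 2 + 1 + 6
= 3 + 6
= 9

9


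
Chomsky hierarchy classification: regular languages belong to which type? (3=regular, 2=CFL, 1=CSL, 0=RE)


Chomsky hierarchy levels:
  Type 3: Regular (DFA/NFA/regex)
  Type 2: Context-free (PDA)
  Type 1: Context-sensitive
  Type 0: Recursively enumerable (TM)
'regular' corresponds to Type 3

3


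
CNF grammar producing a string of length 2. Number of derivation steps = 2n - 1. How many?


Chomsky Normal Form derivation:
String length n = 2
Each step either:
  - Splits a nonterminal into two (n-1 such steps)
  - Converts a nonterminal to terminal (n such steps)
Total = (n-1) + n = 2n - 1
= 2(2) - 1
= 4 - 1
= 3

3


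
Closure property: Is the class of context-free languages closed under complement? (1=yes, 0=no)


CFL closure properties:
  Closed under: union, concatenation, Kleene star
  NOT closed under: intersection, complement
Operation 'complement' is in not-closed list -> No (not closed)

0


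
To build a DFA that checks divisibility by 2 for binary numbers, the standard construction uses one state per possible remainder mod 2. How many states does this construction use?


Divisibility by 2 is tracked via the remainder mod 2: 0, 1, ..., 1
The construction assigns one state to each remainder
Number of remainders = 2

2


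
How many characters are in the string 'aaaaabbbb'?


String: 'aaaaabbbb'
Counting characters:
  'a' appears 5 time(s)
  'b' appears 4 time(s)
Total length = 5 + 4 = 9

9


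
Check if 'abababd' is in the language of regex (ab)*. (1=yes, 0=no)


Pattern: (ab)*
String: 'abababd'
Pattern requires: zero or more repetitions of 'ab'
Length 7 is odd -> cannot be (ab)* -> no match
Result: 0

0


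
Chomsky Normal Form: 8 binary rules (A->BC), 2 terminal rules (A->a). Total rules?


CNF allows two rule forms:
  A -> BC (binary): 8 rules
  A -> a (terminal): 2 rules
Total = 8 + 2 = 10

10


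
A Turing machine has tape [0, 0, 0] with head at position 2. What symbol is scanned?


Tape: [0, 0, 0]
Positions: 0 1 2
Values:    0 0 0
Head at position 2
tape[2] = 0

0


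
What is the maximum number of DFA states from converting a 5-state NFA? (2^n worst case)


NFA has 5 states
Subset construction: each DFA state = subset of NFA states
Maximum subsets = 2^5
2^5 = 32

32


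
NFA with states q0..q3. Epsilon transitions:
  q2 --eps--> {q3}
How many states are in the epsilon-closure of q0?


Starting from q0
Initialize closure = {q0}
q0 has no outgoing epsilon transitions -> nothing to add
Final closure: {q0}
Size = 1

1


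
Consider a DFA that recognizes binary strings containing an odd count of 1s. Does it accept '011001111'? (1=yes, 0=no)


DFA has 2 states: q_even (start, accept=no) and q_odd
Processing string '011001111' character by character:
  Position 0: read '0', 1-count=0 -> q_even (no change)
  Position 1: read '1', 1-count=1 -> q_odd
  Position 2: read '1', 1-count=2 -> q_even
  Position 3: read '0', 1-count=2 -> q_even (no change)
  Position 4: read '0', 1-count=2 -> q_even (no change)
  Position 5: read '1', 1-count=3 -> q_odd
  Position 6: read '1', 1-count=4 -> q_even
  Position 7: read '1', 1-count=5 -> q_odd
  Position 8: read '1', 1-count=6 -> q_even
Final state: q_even, total 1s = 6 (even); the DFA requires an odd count -> reject

0


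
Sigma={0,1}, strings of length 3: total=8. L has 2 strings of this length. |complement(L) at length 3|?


Alphabet: {0,1}
String length: 3
Total strings of length 3 = 2^3 = 8
Strings in L = 2
Complement = total - |L|
= 8 - 2
= 6

6


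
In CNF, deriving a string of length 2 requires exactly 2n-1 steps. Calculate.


Chomsky Normal Form derivation:
String length n = 2
Each step either:
  - Splits a nonterminal into two (n-1 such steps)
  - Converts a nonterminal to terminal (n such steps)
Total = (n-1) + n = 2n - 1
= 2(2) - 1
= 4 - 1
= 3

3


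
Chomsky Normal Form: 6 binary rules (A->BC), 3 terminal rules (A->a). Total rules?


CNF allows two rule forms:
  A -> BC (binary): 6 rules
  A -> a (terminal): 3 rules
Total = 6 + 3 = 9

9


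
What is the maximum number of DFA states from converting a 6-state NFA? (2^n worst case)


NFA has 6 states
Subset construction: each DFA state = subset of NFA states
Maximum subsets = 2^6
2^6 = 64

64


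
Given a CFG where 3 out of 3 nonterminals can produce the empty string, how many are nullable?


Nonterminals: {S, A, B}
A nonterminal is nullable if it can derive epsilon
Counting nullable nonterminals: 3
Total nullable = 3

3


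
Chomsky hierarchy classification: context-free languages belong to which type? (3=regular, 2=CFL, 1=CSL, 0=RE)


Chomsky hierarchy levels:
  Type 3: Regular (DFA/NFA/regex)
  Type 2: Context-free (PDA)
  Type 1: Context-sensitive
  Type 0: Recursively enumerable (TM)
'context-free' corresponds to Type 2

2


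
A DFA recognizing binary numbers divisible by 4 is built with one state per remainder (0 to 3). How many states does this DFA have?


Divisibility by 4 is tracked via the remainder mod 4: 0, 1, ..., 3
The construction assigns one state to each remainder
Number of remainders = 4

4


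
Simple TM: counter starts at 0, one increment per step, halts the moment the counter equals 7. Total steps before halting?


Counter starts at 0. Counting sequence:
  Step 1: counter = 1
  Step 2: counter = 2
  Step 3: counter = 3
  Step 4: counter = 4
  Step 5: counter = 5
  Step 6: counter = 6
  Step 7: counter = 7
Counter reached 7 -> halt
Total steps = 7

7


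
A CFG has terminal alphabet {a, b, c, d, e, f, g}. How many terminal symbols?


Terminal symbols: a, b, c, d, e, f, g
Counting each: a (#1), b (#2), c (#3), d (#4), e (#5), f (#6), g (#7)
Total = 7

7


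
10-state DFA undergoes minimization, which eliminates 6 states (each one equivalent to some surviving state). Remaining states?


Original DFA: 10 states
Redundant states removed: 6
Minimized states = original - removed
= 10 - 6
= 4

4


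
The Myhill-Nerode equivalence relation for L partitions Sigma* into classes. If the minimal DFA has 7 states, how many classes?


Myhill-Nerode theorem:
Number of equivalence classes = number of states in minimal DFA
Minimal DFA states = 7
Therefore equivalence classes = 7

7


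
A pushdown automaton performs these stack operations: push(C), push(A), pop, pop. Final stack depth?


Tracing stack operations:
  push(C) -> stack = [C], depth=1
  push(A) -> stack = [C,A], depth=2
  pop -> removed A, stack = [C], depth=1
  pop -> removed C, stack = [], depth=0
Final depth = 0

0


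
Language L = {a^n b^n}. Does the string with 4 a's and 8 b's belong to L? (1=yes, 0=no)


Language requires equal numbers of a's and b's
PDA pushes for each 'a', pops for each 'b'
Number of a's = 4
Number of b's = 8
4 != 8 -> Reject

0


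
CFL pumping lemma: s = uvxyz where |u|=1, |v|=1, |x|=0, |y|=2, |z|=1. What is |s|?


|s| = |u| + |v| + |x| + |y| + |z|
= 1 + 1 + 0 + 2 + 1
= 2 + 0 + 3
= 2 + 3
= 5

5


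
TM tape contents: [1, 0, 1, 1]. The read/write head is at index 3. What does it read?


Tape: [1, 0, 1, 1]
Positions: 0 1 2 3
Values:    1 0 1 1
Head at position 3
tape[3] = 1

1


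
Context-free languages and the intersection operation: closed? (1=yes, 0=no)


CFL closure properties:
  Closed under: union, concatenation, Kleene star
  NOT closed under: intersection, complement
Operation 'intersection' is in not-closed list -> No (not closed)

0


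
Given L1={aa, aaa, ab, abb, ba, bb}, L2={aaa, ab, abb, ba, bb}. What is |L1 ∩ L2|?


L1 = {aa, aaa, ab, abb, ba, bb}
L2 = {aaa, ab, abb, ba, bb}
Checking each string in L1 against L2:
  'aa': in L2? No
  'aaa': in L2? Yes
  'ab': in L2? Yes
  'abb': in L2? Yes
  'ba': in L2? Yes
  'bb': in L2? Yes
Intersection = {aaa, ab, abb, ba, bb}
|L1 ∩ L2| = 5

5


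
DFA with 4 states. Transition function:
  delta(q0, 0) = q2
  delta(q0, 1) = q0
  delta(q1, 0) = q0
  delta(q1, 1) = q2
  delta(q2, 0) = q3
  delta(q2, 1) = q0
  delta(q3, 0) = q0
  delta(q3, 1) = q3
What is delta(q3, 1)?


Looking up transition function:
delta(q3, 1) in the table
Row: q3, Column: 1
Result: q3

q3


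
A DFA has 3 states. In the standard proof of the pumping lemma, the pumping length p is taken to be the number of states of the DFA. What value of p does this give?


Pumping lemma for regular languages (standard proof):
Take p = |Q|, the number of DFA states.
Any string of length >= |Q| passes through |Q|+1 states while reading its first |Q| symbols,
so by pigeonhole some state repeats, giving the loop that can be pumped.
Here |Q| = 3
Therefore the proof uses p = 3

3


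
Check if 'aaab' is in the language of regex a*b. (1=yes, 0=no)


Pattern: a*b
String: 'aaab'
Pattern requires: zero or more 'a's followed by exactly one 'b'
Found 3 leading 'a's
Remaining: 'b'
Remaining is exactly 'b' -> match
Result: 1

1


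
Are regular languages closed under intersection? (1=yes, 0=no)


Regular languages are closed under:
- Union (DFA product construction)
- Intersection (DFA product construction)
- Complement (swap accept/reject states)
- Concatenation (NFA construction)
- Kleene star (NFA construction)
intersection is in this list
Therefore: closed

1


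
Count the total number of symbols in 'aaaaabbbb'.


String: 'aaaaabbbb'
Counting characters:
  'a' appears 5 time(s)
  'b' appears 4 time(s)
Total length = 5 + 4 = 9

9


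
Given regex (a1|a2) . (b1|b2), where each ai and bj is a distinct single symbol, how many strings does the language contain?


First group: 2 alternatives
Second group: 2 alternatives
Concatenation: each choice from group 1 pairs with each from group 2
Total = 2 x 2 = 4

4


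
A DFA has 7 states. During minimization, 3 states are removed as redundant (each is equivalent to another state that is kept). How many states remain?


Original DFA: 7 states
Redundant states removed: 3
Minimized states = original - removed
= 7 - 3
= 4

4


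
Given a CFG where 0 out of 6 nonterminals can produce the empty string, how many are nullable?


Nonterminals: {S, A, B, C, D, E}
A nonterminal is nullable if it can derive epsilon
Counting nullable nonterminals: 0
Total nullable = 0

0


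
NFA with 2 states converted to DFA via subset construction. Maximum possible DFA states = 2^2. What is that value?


NFA has 2 states
Subset construction: each DFA state = subset of NFA states
Maximum subsets = 2^2
2^2 = 4

4


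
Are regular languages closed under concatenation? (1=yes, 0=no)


Regular languages are closed under all standard operations:
- Union: Yes (product construction)
- Intersection: Yes (product construction)
- Complement: Yes (swap accept/reject)
- Concatenation: Yes (NFA construction)
Operation: concatenation -> Closed

1


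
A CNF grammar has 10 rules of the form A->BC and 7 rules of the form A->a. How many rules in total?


CNF allows two rule forms:
  A -> BC (binary): 10 rules
  A -> a (terminal): 7 rules
Total = 10 + 7 = 17

17


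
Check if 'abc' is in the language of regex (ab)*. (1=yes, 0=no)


Pattern: (ab)*
String: 'abc'
Pattern requires: zero or more repetitions of 'ab'
Length 3 is odd -> cannot be (ab)* -> no match
Result: 0

0


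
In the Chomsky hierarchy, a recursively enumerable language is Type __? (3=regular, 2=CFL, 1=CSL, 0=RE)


Chomsky hierarchy levels:
  Type 3: Regular (DFA/NFA/regex)
  Type 2: Context-free (PDA)
  Type 1: Context-sensitive
  Type 0: Recursively enumerable (TM)
'recursively enumerable' corresponds to Type 0

0


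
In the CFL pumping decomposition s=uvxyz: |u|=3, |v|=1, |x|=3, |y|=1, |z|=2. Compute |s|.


|s| = |u| + |v| + |x| + |y| + |z|
= 3 + 1 + 3 + 1 + 2
= 4 + 3 + 3
= 7 + 3
= 10

10


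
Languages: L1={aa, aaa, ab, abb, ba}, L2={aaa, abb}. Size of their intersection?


L1 = {aa, aaa, ab, abb, ba}
L2 = {aaa, abb}
Checking each string in L1 against L2:
  'aa': in L2? No
  'aaa': in L2? Yes
  'ab': in L2? No
  'abb': in L2? Yes
  'ba': in L2? No
Intersection = {aaa, abb}
|L1 ∩ L2| = 2

2


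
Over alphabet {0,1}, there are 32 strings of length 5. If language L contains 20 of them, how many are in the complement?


Alphabet: {0,1}
String length: 5
Total strings of length 5 = 2^5 = 32
Strings in L = 20
Complement = total - |L|
= 32 - 20
= 12

12


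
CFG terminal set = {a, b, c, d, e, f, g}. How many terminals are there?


Terminal symbols: a, b, c, d, e, f, g
Counting each: a (#1), b (#2), c (#3), d (#4), e (#5), f (#6), g (#7)
Total = 7

7


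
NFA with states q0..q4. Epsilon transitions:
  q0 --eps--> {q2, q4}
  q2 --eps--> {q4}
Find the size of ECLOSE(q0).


Starting from q0
Initialize closure = {q0}
Follow epsilon from q0 -> add q2
Follow epsilon from q0 -> add q4
Final closure: {q0, q2, q4}
Size = 3

3


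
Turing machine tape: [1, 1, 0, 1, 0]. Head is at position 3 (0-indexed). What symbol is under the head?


Tape: [1, 1, 0, 1, 0]
Positions: 0 1 2 3 4
Values:    1 1 0 1 0
Head at position 3
tape[3] = 1

1


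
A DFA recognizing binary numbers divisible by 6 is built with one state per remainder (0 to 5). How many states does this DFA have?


Divisibility by 6 is tracked via the remainder mod 6: 0, 1, ..., 5
The construction assigns one state to each remainder
Number of remainders = 6

6


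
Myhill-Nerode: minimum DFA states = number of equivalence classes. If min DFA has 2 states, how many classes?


Myhill-Nerode theorem:
Number of equivalence classes = number of states in minimal DFA
Minimal DFA states = 2
Therefore equivalence classes = 2

2


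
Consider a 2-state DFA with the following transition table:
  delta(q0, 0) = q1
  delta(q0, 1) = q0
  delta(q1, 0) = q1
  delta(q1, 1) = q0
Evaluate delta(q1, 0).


Looking up transition function:
delta(q1, 0) in the table
Row: q1, Column: 0
Result: q1

q1


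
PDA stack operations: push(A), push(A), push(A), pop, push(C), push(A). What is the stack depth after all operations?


Tracing stack operations:
  push(A) -> stack = [A], depth=1
  push(A) -> stack = [A,A], depth=2
  push(A) -> stack = [A,A,A], depth=3
  pop -> removed A, stack = [A,A], depth=2
  push(C) -> stack = [A,A,C], depth=3
  push(A) -> stack = [A,A,C,A], depth=4
Final depth = 4

4


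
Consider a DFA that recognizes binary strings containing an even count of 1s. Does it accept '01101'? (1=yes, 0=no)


DFA has 2 states: q_even (start, accept=yes) and q_odd
Processing string '01101' character by character:
  Position 0: read '0', 1-count=0 -> q_even (no change)
  Position 1: read '1', 1-count=1 -> q_odd
  Position 2: read '1', 1-count=2 -> q_even
  Position 3: read '0', 1-count=2 -> q_even (no change)
  Position 4: read '1', 1-count=3 -> q_odd
Final state: q_odd, total 1s = 3 (odd); the DFA requires an even count -> reject

0


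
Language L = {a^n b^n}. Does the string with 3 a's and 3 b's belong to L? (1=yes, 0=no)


Language requires equal numbers of a's and b's
PDA pushes for each 'a', pops for each 'b'
Number of a's = 3
Number of b's = 3
3 == 3 -> Accept

1


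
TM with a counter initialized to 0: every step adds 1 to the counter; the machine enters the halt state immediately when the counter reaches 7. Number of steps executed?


Counter starts at 0. Counting sequence:
  Step 1: counter = 1
  Step 2: counter = 2
  Step 3: counter = 3
  Step 4: counter = 4
  Step 5: counter = 5
  Step 6: counter = 6
  Step 7: counter = 7
Counter reached 7 -> halt
Total steps = 7

7


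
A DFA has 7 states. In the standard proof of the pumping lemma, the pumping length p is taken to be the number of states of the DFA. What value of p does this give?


Pumping lemma for regular languages (standard proof):
Take p = |Q|, the number of DFA states.
Any string of length >= |Q| passes through |Q|+1 states while reading its first |Q| symbols,
so by pigeonhole some state repeats, giving the loop that can be pumped.
Here |Q| = 7
Therefore the proof uses p = 7

7


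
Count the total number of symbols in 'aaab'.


String: 'aaab'
Counting characters:
  'a' appears 3 time(s)
  'b' appears 1 time(s)
Total length = 3 + 1 = 4

4


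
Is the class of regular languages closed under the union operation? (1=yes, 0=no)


Regular languages are closed under:
- Union (DFA product construction)
- Intersection (DFA product construction)
- Complement (swap accept/reject states)
- Concatenation (NFA construction)
- Kleene star (NFA construction)
union is in this list
Therefore: closed

1


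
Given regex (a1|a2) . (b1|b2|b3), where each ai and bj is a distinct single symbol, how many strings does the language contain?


First group: 2 alternatives
Second group: 3 alternatives
Concatenation: each choice from group 1 pairs with each from group 2
Total = 2 x 3 = 6

6


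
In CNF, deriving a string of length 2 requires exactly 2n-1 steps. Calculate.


Chomsky Normal Form derivation:
String length n = 2
Each step either:
  - Splits a nonterminal into two (n-1 such steps)
  - Converts a nonterminal to terminal (n such steps)
Total = (n-1) + n = 2n - 1
= 2(2) - 1
= 4 - 1
= 3

3


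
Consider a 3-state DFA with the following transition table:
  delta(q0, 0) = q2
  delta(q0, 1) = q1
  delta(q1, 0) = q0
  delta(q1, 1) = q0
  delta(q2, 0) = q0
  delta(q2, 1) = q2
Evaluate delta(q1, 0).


Looking up transition function:
delta(q1, 0) in the table
Row: q1, Column: 0
Result: q0

q0


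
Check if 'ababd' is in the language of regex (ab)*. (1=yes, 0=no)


Pattern: (ab)*
String: 'ababd'
Pattern requires: zero or more repetitions of 'ab'
Length 5 is odd -> cannot be (ab)* -> no match
Result: 0

0


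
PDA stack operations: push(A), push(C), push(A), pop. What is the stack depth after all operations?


Tracing stack operations:
  push(A) -> stack = [A], depth=1
  push(C) -> stack = [A,C], depth=2
  push(A) -> stack = [A,C,A], depth=3
  pop -> removed A, stack = [A,C], depth=2
Final depth = 2

2


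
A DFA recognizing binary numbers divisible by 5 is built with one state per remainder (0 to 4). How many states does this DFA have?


Divisibility by 5 is tracked via the remainder mod 5: 0, 1, ..., 4
The construction assigns one state to each remainder
Number of remainders = 5

5


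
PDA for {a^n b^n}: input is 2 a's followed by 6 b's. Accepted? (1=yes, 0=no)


Language requires equal numbers of a's and b's
PDA pushes for each 'a', pops for each 'b'
Number of a's = 2
Number of b's = 6
2 != 6 -> Reject

0


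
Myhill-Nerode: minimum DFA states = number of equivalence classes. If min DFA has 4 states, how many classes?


Myhill-Nerode theorem:
Number of equivalence classes = number of states in minimal DFA
Minimal DFA states = 4
Therefore equivalence classes = 4

4


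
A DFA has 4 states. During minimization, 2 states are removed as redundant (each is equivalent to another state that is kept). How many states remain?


Original DFA: 4 states
Redundant states removed: 2
Minimized states = original - removed
= 4 - 2
= 2

2


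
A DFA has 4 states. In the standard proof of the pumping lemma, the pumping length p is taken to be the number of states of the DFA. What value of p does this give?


Pumping lemma for regular languages (standard proof):
Take p = |Q|, the number of DFA states.
Any string of length >= |Q| passes through |Q|+1 states while reading its first |Q| symbols,
so by pigeonhole some state repeats, giving the loop that can be pumped.
Here |Q| = 4
Therefore the proof uses p = 4

4


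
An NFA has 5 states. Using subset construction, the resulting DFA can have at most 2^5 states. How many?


NFA has 5 states
Subset construction: each DFA state = subset of NFA states
Maximum subsets = 2^5
2^5 = 32

32


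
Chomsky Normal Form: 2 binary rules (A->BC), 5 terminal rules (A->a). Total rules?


CNF allows two rule forms:
  A -> BC (binary): 2 rules
  A -> a (terminal): 5 rules
Total = 2 + 5 = 7

7


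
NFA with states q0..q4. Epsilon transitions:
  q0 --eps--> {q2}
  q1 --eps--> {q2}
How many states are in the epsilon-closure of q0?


Starting from q0
Initialize closure = {q0}
Follow epsilon from q0 -> add q2
Final closure: {q0, q2}
Size = 2

2


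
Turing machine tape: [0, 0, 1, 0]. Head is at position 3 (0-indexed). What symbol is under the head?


Tape: [0, 0, 1, 0]
Positions: 0 1 2 3
Values:    0 0 1 0
Head at position 3
tape[3] = 0

0


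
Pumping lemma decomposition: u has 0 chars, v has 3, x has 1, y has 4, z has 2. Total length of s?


|s| = |u| + |v| + |x| + |y| + |z|
= 0 + 3 + 1 + 4 + 2
= 3 + 1 + 6
= 4 + 6
= 10

10


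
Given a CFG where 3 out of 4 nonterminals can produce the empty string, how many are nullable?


Nonterminals: {S, A, B, C}
A nonterminal is nullable if it can derive epsilon
Counting nullable nonterminals: 3
Total nullable = 3

3


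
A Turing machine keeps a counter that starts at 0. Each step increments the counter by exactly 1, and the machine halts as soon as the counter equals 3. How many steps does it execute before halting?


Counter starts at 0. Counting sequence:
  Step 1: counter = 1
  Step 2: counter = 2
  Step 3: counter = 3
Counter reached 3 -> halt
Total steps = 3

3


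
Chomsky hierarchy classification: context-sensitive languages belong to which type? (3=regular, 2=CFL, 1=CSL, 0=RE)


Chomsky hierarchy levels:
  Type 3: Regular (DFA/NFA/regex)
  Type 2: Context-free (PDA)
  Type 1: Context-sensitive
  Type 0: Recursively enumerable (TM)
'context-sensitive' corresponds to Type 1

1


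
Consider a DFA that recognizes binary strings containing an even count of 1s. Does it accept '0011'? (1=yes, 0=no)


DFA has 2 states: q_even (start, accept=yes) and q_odd
Processing string '0011' character by character:
  Position 0: read '0', 1-count=0 -> q_even (no change)
  Position 1: read '0', 1-count=0 -> q_even (no change)
  Position 2: read '1', 1-count=1 -> q_odd
  Position 3: read '1', 1-count=2 -> q_even
Final state: q_even, total 1s = 2 (even); the DFA requires an even count -> accept

1


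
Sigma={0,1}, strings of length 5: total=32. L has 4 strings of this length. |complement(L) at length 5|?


Alphabet: {0,1}
String length: 5
Total strings of length 5 = 2^5 = 32
Strings in L = 4
Complement = total - |L|
= 32 - 4
= 28

28


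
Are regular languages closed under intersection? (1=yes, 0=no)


Regular languages are closed under:
- Union (DFA product construction)
- Intersection (DFA product construction)
- Complement (swap accept/reject states)
- Concatenation (NFA construction)
- Kleene star (NFA construction)
intersection is in this list
Therefore: closed

1


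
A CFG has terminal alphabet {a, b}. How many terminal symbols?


Terminal symbols: a, b
Counting each: a (#1), b (#2)
Total = 2

2


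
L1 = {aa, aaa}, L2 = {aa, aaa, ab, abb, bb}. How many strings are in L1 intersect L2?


L1 = {aa, aaa}
L2 = {aa, aaa, ab, abb, bb}
Checking each string in L1 against L2:
  'aa': in L2? Yes
  'aaa': in L2? Yes
Intersection = {aa, aaa}
|L1 ∩ L2| = 2

2


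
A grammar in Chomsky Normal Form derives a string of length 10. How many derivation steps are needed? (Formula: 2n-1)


Chomsky Normal Form derivation:
String length n = 10
Each step either:
  - Splits a nonterminal into two (n-1 such steps)
  - Converts a nonterminal to terminal (n such steps)
Total = (n-1) + n = 2n - 1
= 2(10) - 1
= 20 - 1
= 19

19


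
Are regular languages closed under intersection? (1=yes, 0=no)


Regular languages are closed under all standard operations:
- Union: Yes (product construction)
- Intersection: Yes (product construction)
- Complement: Yes (swap accept/reject)
- Concatenation: Yes (NFA construction)
Operation: intersection -> Closed

1


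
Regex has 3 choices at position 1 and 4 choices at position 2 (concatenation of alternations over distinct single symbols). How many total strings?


First group: 3 alternatives
Second group: 4 alternatives
Concatenation: each choice from group 1 pairs with each from group 2
Total = 3 x 4 = 12

12


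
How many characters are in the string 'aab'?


String: 'aab'
Counting characters:
  'a' appears 2 time(s)
  'b' appears 1 time(s)
Total length = 2 + 1 = 3

3


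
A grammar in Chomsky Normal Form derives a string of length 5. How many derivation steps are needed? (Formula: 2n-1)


Chomsky Normal Form derivation:
String length n = 5
Each step either:
  - Splits a nonterminal into two (n-1 such steps)
  - Converts a nonterminal to terminal (n such steps)
Total = (n-1) + n = 2n - 1
= 2(5) - 1
= 10 - 1
= 9

9


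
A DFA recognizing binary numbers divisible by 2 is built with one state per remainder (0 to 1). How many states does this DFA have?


Divisibility by 2 is tracked via the remainder mod 2: 0, 1, ..., 1
The construction assigns one state to each remainder
Number of remainders = 2

2


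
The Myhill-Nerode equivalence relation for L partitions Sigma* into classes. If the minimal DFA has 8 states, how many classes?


Myhill-Nerode theorem:
Number of equivalence classes = number of states in minimal DFA
Minimal DFA states = 8
Therefore equivalence classes = 8

8


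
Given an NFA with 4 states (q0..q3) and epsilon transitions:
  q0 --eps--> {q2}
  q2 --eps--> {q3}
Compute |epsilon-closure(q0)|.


Starting from q0
Initialize closure = {q0}
Follow epsilon from q0 -> add q2
Follow epsilon from q2 -> add q3
Final closure: {q0, q2, q3}
Size = 3

3


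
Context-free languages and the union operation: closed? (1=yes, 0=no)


CFL closure properties:
  Closed under: union, concatenation, Kleene star
  NOT closed under: intersection, complement
Operation 'union' is in closed list -> Yes (closed)

1


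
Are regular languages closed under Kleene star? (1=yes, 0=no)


Regular languages are closed under:
- Union (DFA product construction)
- Intersection (DFA product construction)
- Complement (swap accept/reject states)
- Concatenation (NFA construction)
- Kleene star (NFA construction)
Kleene star is in this list
Therefore: closed

1


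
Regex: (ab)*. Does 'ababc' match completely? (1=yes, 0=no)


Pattern: (ab)*
String: 'ababc'
Pattern requires: zero or more repetitions of 'ab'
Length 5 is odd -> cannot be (ab)* -> no match
Result: 0

0


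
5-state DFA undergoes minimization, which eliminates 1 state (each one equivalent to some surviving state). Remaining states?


Original DFA: 5 states
Redundant states removed: 1
Minimized states = original - removed
= 5 - 1
= 4

4


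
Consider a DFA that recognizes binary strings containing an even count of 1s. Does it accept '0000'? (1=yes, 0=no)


DFA has 2 states: q_even (start, accept=yes) and q_odd
Processing string '0000' character by character:
  Position 0: read '0', 1-count=0 -> q_even (no change)
  Position 1: read '0', 1-count=0 -> q_even (no change)
  Position 2: read '0', 1-count=0 -> q_even (no change)
  Position 3: read '0', 1-count=0 -> q_even (no change)
Final state: q_even, total 1s = 0 (even); the DFA requires an even count -> accept

1


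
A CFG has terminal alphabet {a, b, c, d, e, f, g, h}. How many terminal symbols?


Terminal symbols: a, b, c, d, e, f, g, h
Counting each: a (#1), b (#2), c (#3), d (#4), e (#5), f (#6), g (#7), h (#8)
Total = 8

8


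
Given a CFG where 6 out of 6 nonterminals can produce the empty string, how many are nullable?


Nonterminals: {S, A, B, C, D, E}
A nonterminal is nullable if it can derive epsilon
Counting nullable nonterminals: 6
Total nullable = 6

6


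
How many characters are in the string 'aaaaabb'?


String: 'aaaaabb'
Counting characters:
  'a' appears 5 time(s)
  'b' appears 2 time(s)
Total length = 5 + 2 = 7

7


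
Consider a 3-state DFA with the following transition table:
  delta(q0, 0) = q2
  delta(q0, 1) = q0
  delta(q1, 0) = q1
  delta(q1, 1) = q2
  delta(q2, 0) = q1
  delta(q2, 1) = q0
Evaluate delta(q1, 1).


Looking up transition function:
delta(q1, 1) in the table
Row: q1, Column: 1
Result: q2

q2


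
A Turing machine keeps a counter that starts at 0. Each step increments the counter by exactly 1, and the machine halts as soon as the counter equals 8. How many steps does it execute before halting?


Counter starts at 0. Counting sequence:
  Step 1: counter = 1
  Step 2: counter = 2
  Step 3: counter = 3
  Step 4: counter = 4
  Step 5: counter = 5
  Step 6: counter = 6
  Step 7: counter = 7
  Step 8: counter = 8
Counter reached 8 -> halt
Total steps = 8

8


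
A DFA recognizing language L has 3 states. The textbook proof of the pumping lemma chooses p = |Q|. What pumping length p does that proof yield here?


Pumping lemma for regular languages (standard proof):
Take p = |Q|, the number of DFA states.
Any string of length >= |Q| passes through |Q|+1 states while reading its first |Q| symbols,
so by pigeonhole some state repeats, giving the loop that can be pumped.
Here |Q| = 3
Therefore the proof uses p = 3

3


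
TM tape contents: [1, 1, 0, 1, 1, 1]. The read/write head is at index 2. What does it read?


Tape: [1, 1, 0, 1, 1, 1]
Positions: 0 1 2 3 4 5
Values:    1 1 0 1 1 1
Head at position 2
tape[2] = 0

0


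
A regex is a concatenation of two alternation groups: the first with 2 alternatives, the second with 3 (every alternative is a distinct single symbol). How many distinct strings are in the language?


First group: 2 alternatives
Second group: 3 alternatives
Concatenation: each choice from group 1 pairs with each from group 2
Total = 2 x 3 = 6

6


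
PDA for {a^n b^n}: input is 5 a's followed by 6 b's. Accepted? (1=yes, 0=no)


Language requires equal numbers of a's and b's
PDA pushes for each 'a', pops for each 'b'
Number of a's = 5
Number of b's = 6
5 != 6 -> Reject

0


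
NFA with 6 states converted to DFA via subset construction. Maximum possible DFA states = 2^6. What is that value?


NFA has 6 states
Subset construction: each DFA state = subset of NFA states
Maximum subsets = 2^6
2^6 = 64

64


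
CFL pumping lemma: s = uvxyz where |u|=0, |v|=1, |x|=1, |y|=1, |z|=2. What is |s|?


|s| = |u| + |v| + |x| + |y| + |z|
= 0 + 1 + 1 + 1 + 2
= 1 + 1 + 3
= 2 + 3
= 5

5


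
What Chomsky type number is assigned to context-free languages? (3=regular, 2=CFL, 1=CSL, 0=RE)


Chomsky hierarchy levels:
  Type 3: Regular (DFA/NFA/regex)
  Type 2: Context-free (PDA)
  Type 1: Context-sensitive
  Type 0: Recursively enumerable (TM)
'context-free' corresponds to Type 2

2


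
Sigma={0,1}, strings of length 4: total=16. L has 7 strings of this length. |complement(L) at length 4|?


Alphabet: {0,1}
String length: 4
Total strings of length 4 = 2^4 = 16
Strings in L = 7
Complement = total - |L|
= 16 - 7
= 9

9


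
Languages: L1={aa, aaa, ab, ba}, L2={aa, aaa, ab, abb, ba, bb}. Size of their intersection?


L1 = {aa, aaa, ab, ba}
L2 = {aa, aaa, ab, abb, ba, bb}
Checking each string in L1 against L2:
  'aa': in L2? Yes
  'aaa': in L2? Yes
  'ab': in L2? Yes
  'ba': in L2? Yes
Intersection = {aa, aaa, ab, ba}
|L1 ∩ L2| = 4

4


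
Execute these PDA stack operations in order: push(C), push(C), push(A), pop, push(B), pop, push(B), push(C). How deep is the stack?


Tracing stack operations:
  push(C) -> stack = [C], depth=1
  push(C) -> stack = [C,C], depth=2
  push(A) -> stack = [C,C,A], depth=3
  pop -> removed A, stack = [C,C], depth=2
  push(B) -> stack = [C,C,B], depth=3
  pop -> removed B, stack = [C,C], depth=2
  push(B) -> stack = [C,C,B], depth=3
  push(C) -> stack = [C,C,B,C], depth=4
Final depth = 4

4


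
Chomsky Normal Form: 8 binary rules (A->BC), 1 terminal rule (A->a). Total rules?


CNF allows two rule forms:
  A -> BC (binary): 8 rules
  A -> a (terminal): 1 rule
Total = 8 + 1 = 9

9


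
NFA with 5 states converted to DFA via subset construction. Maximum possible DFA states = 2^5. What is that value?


NFA has 5 states
Subset construction: each DFA state = subset of NFA states
Maximum subsets = 2^5
2^5 = 32

32


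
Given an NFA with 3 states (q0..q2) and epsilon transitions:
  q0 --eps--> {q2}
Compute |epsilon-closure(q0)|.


Starting from q0
Initialize closure = {q0}
Follow epsilon from q0 -> add q2
Final closure: {q0, q2}
Size = 2

2


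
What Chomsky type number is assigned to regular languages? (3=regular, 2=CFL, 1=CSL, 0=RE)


Chomsky hierarchy levels:
  Type 3: Regular (DFA/NFA/regex)
  Type 2: Context-free (PDA)
  Type 1: Context-sensitive
  Type 0: Recursively enumerable (TM)
'regular' corresponds to Type 3

3


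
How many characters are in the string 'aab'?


String: 'aab'
Counting characters:
  'a' appears 2 time(s)
  'b' appears 1 time(s)
Total length = 2 + 1 = 3

3


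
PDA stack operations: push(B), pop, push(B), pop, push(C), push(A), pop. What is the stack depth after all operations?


Tracing stack operations:
  push(B) -> stack = [B], depth=1
  pop -> removed B, stack = [], depth=0
  push(B) -> stack = [B], depth=1
  pop -> removed B, stack = [], depth=0
  push(C) -> stack = [C], depth=1
  push(A) -> stack = [C,A], depth=2
  pop -> removed A, stack = [C], depth=1
Final depth = 1

1


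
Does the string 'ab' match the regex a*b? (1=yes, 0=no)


Pattern: a*b
String: 'ab'
Pattern requires: zero or more 'a's followed by exactly one 'b'
Found 1 leading 'a's
Remaining: 'b'
Remaining is exactly 'b' -> match
Result: 1

1


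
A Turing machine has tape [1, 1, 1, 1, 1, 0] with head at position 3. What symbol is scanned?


Tape: [1, 1, 1, 1, 1, 0]
Positions: 0 1 2 3 4 5
Values:    1 1 1 1 1 0
Head at position 3
tape[3] = 1

1


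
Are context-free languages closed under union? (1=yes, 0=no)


CFL closure properties:
  Closed under: union, concatenation, Kleene star
  NOT closed under: intersection, complement
Operation 'union' is in closed list -> Yes (closed)

1


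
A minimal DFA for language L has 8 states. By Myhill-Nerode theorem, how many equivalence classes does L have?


Myhill-Nerode theorem:
Number of equivalence classes = number of states in minimal DFA
Minimal DFA states = 8
Therefore equivalence classes = 8

8


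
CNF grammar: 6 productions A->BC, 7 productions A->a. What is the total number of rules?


CNF allows two rule forms:
  A -> BC (binary): 6 rules
  A -> a (terminal): 7 rules
Total = 6 + 7 = 13

13


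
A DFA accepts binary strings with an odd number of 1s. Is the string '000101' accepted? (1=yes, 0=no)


DFA has 2 states: q_even (start, accept=no) and q_odd
Processing string '000101' character by character:
  Position 0: read '0', 1-count=0 -> q_even (no change)
  Position 1: read '0', 1-count=0 -> q_even (no change)
  Position 2: read '0', 1-count=0 -> q_even (no change)
  Position 3: read '1', 1-count=1 -> q_odd
  Position 4: read '0', 1-count=1 -> q_odd (no change)
  Position 5: read '1', 1-count=2 -> q_even
Final state: q_even, total 1s = 2 (even); the DFA requires an odd count -> reject

0


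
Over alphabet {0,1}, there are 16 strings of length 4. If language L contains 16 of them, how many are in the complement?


Alphabet: {0,1}
String length: 4
Total strings of length 4 = 2^4 = 16
Strings in L = 16
Complement = total - |L|
= 16 - 16
= 0

0


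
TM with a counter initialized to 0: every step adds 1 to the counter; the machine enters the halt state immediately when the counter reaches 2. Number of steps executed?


Counter starts at 0. Counting sequence:
  Step 1: counter = 1
  Step 2: counter = 2
Counter reached 2 -> halt
Total steps = 2

2


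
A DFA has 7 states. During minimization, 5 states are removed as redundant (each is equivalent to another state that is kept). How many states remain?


Original DFA: 7 states
Redundant states removed: 5
Minimized states = original - removed
= 7 - 5
= 2

2


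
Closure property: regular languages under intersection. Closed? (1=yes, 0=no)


Regular languages are closed under:
- Union (DFA product construction)
- Intersection (DFA product construction)
- Complement (swap accept/reject states)
- Concatenation (NFA construction)
- Kleene star (NFA construction)
intersection is in this list
Therefore: closed

1


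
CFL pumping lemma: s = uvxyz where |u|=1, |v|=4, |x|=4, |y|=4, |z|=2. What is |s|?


|s| = |u| + |v| + |x| + |y| + |z|
= 1 + 4 + 4 + 4 + 2
= 5 + 4 + 6
= 9 + 6
= 15

15


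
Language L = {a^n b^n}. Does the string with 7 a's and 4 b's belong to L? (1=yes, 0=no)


Language requires equal numbers of a's and b's
PDA pushes for each 'a', pops for each 'b'
Number of a's = 7
Number of b's = 4
7 != 4 -> Reject

0


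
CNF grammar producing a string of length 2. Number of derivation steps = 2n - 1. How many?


Chomsky Normal Form derivation:
String length n = 2
Each step either:
  - Splits a nonterminal into two (n-1 such steps)
  - Converts a nonterminal to terminal (n such steps)
Total = (n-1) + n = 2n - 1
= 2(2) - 1
= 4 - 1
= 3

3


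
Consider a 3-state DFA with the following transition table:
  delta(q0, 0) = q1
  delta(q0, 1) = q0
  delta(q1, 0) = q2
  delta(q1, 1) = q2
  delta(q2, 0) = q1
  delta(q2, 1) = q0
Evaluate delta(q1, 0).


Looking up transition function:
delta(q1, 0) in the table
Row: q1, Column: 0
Result: q2

q2


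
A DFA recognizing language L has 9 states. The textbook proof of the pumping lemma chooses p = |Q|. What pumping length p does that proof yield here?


Pumping lemma for regular languages (standard proof):
Take p = |Q|, the number of DFA states.
Any string of length >= |Q| passes through |Q|+1 states while reading its first |Q| symbols,
so by pigeonhole some state repeats, giving the loop that can be pumped.
Here |Q| = 9
Therefore the proof uses p = 9

9


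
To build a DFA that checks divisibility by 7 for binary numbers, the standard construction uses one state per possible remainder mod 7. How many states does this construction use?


Divisibility by 7 is tracked via the remainder mod 7: 0, 1, ..., 6
The construction assigns one state to each remainder
Number of remainders = 7

7


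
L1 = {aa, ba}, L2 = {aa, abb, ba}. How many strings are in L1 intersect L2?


L1 = {aa, ba}
L2 = {aa, abb, ba}
Checking each string in L1 against L2:
  'aa': in L2? Yes
  'ba': in L2? Yes
Intersection = {aa, ba}
|L1 ∩ L2| = 2

2


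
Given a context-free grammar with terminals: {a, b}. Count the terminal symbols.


Terminal symbols: a, b
Counting each: a (#1), b (#2)
Total = 2

2
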